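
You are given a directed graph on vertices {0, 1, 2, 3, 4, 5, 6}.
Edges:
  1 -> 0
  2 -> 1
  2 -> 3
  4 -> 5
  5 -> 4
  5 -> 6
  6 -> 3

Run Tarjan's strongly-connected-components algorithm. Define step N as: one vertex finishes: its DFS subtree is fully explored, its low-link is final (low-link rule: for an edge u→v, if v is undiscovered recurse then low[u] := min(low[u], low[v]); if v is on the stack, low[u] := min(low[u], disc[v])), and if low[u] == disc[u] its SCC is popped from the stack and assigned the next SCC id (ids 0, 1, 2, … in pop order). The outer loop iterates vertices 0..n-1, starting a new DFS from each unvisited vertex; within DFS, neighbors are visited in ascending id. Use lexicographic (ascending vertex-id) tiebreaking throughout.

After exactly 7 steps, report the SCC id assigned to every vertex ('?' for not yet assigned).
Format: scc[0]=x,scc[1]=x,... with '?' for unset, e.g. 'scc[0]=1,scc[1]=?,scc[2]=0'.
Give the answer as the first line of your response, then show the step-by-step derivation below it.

scc[0]=0,scc[1]=1,scc[2]=3,scc[3]=2,scc[4]=5,scc[5]=5,scc[6]=4

step 1: low=(low[0]=0,low[1]=?,low[2]=?,low[3]=?,low[4]=?,low[5]=?,low[6]=?); scc=(scc[0]=0,scc[1]=?,scc[2]=?,scc[3]=?,scc[4]=?,scc[5]=?,scc[6]=?)
step 2: low=(low[0]=0,low[1]=1,low[2]=?,low[3]=?,low[4]=?,low[5]=?,low[6]=?); scc=(scc[0]=0,scc[1]=1,scc[2]=?,scc[3]=?,scc[4]=?,scc[5]=?,scc[6]=?)
step 3: low=(low[0]=0,low[1]=1,low[2]=2,low[3]=3,low[4]=?,low[5]=?,low[6]=?); scc=(scc[0]=0,scc[1]=1,scc[2]=?,scc[3]=2,scc[4]=?,scc[5]=?,scc[6]=?)
step 4: low=(low[0]=0,low[1]=1,low[2]=2,low[3]=3,low[4]=?,low[5]=?,low[6]=?); scc=(scc[0]=0,scc[1]=1,scc[2]=3,scc[3]=2,scc[4]=?,scc[5]=?,scc[6]=?)
step 5: low=(low[0]=0,low[1]=1,low[2]=2,low[3]=3,low[4]=4,low[5]=4,low[6]=6); scc=(scc[0]=0,scc[1]=1,scc[2]=3,scc[3]=2,scc[4]=?,scc[5]=?,scc[6]=4)
step 6: low=(low[0]=0,low[1]=1,low[2]=2,low[3]=3,low[4]=4,low[5]=4,low[6]=6); scc=(scc[0]=0,scc[1]=1,scc[2]=3,scc[3]=2,scc[4]=?,scc[5]=?,scc[6]=4)
step 7: low=(low[0]=0,low[1]=1,low[2]=2,low[3]=3,low[4]=4,low[5]=4,low[6]=6); scc=(scc[0]=0,scc[1]=1,scc[2]=3,scc[3]=2,scc[4]=5,scc[5]=5,scc[6]=4)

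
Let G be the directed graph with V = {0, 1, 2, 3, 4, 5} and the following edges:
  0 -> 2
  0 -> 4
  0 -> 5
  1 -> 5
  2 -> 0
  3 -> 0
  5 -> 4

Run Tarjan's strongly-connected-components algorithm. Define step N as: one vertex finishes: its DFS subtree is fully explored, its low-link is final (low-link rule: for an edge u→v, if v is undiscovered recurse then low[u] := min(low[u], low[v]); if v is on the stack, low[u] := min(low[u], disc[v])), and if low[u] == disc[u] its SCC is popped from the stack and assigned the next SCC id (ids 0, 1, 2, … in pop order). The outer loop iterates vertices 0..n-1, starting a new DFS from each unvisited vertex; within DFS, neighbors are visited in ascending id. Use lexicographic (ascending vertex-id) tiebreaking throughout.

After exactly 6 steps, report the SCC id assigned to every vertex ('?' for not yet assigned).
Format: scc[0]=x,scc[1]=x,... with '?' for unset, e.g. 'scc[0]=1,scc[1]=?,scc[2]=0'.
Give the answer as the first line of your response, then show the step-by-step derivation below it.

scc[0]=2,scc[1]=3,scc[2]=2,scc[3]=4,scc[4]=0,scc[5]=1

step 1: low=(low[0]=0,low[1]=?,low[2]=0,low[3]=?,low[4]=?,low[5]=?); scc=(scc[0]=?,scc[1]=?,scc[2]=?,scc[3]=?,scc[4]=?,scc[5]=?)
step 2: low=(low[0]=0,low[1]=?,low[2]=0,low[3]=?,low[4]=2,low[5]=?); scc=(scc[0]=?,scc[1]=?,scc[2]=?,scc[3]=?,scc[4]=0,scc[5]=?)
step 3: low=(low[0]=0,low[1]=?,low[2]=0,low[3]=?,low[4]=2,low[5]=3); scc=(scc[0]=?,scc[1]=?,scc[2]=?,scc[3]=?,scc[4]=0,scc[5]=1)
step 4: low=(low[0]=0,low[1]=?,low[2]=0,low[3]=?,low[4]=2,low[5]=3); scc=(scc[0]=2,scc[1]=?,scc[2]=2,scc[3]=?,scc[4]=0,scc[5]=1)
step 5: low=(low[0]=0,low[1]=4,low[2]=0,low[3]=?,low[4]=2,low[5]=3); scc=(scc[0]=2,scc[1]=3,scc[2]=2,scc[3]=?,scc[4]=0,scc[5]=1)
step 6: low=(low[0]=0,low[1]=4,low[2]=0,low[3]=5,low[4]=2,low[5]=3); scc=(scc[0]=2,scc[1]=3,scc[2]=2,scc[3]=4,scc[4]=0,scc[5]=1)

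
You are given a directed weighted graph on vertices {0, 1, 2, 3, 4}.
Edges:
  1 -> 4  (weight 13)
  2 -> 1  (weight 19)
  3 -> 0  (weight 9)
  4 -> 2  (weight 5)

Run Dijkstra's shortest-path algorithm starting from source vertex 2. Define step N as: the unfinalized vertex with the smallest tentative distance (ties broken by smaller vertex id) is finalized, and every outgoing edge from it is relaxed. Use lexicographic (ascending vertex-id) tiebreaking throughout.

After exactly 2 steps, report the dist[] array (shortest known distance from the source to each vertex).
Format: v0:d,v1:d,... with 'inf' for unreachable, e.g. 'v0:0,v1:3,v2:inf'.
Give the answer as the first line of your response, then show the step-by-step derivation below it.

v0:inf,v1:19,v2:0,v3:inf,v4:32

step 1: dist = v0:inf,v1:19,v2:0,v3:inf,v4:inf
step 2: dist = v0:inf,v1:19,v2:0,v3:inf,v4:32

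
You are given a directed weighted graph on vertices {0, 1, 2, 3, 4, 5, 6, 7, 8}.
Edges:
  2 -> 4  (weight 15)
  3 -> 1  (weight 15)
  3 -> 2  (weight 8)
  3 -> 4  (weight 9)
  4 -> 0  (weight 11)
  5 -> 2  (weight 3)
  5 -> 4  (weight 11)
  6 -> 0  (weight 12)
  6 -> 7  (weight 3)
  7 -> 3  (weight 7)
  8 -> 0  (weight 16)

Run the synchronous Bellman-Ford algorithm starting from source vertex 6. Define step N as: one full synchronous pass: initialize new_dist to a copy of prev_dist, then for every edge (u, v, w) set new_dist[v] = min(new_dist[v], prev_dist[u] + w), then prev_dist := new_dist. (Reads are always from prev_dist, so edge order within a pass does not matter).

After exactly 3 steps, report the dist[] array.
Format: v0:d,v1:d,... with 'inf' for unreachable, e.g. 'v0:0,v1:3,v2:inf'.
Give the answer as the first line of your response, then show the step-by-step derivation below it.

v0:12,v1:25,v2:18,v3:10,v4:19,v5:inf,v6:0,v7:3,v8:inf

step 1: dist = v0:12,v1:inf,v2:inf,v3:inf,v4:inf,v5:inf,v6:0,v7:3,v8:inf
step 2: dist = v0:12,v1:inf,v2:inf,v3:10,v4:inf,v5:inf,v6:0,v7:3,v8:inf
step 3: dist = v0:12,v1:25,v2:18,v3:10,v4:19,v5:inf,v6:0,v7:3,v8:inf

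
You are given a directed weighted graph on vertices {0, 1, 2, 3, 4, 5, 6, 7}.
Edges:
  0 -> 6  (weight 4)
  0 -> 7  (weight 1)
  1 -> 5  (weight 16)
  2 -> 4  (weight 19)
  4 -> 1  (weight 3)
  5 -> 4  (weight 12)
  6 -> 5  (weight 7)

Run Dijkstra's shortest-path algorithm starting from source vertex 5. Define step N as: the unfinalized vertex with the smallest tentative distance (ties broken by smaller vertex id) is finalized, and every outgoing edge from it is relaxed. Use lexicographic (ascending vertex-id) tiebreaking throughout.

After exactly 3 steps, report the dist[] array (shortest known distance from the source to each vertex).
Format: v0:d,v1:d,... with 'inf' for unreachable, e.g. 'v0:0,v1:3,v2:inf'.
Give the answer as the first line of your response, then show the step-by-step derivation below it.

v0:inf,v1:15,v2:inf,v3:inf,v4:12,v5:0,v6:inf,v7:inf

step 1: dist = v0:inf,v1:inf,v2:inf,v3:inf,v4:12,v5:0,v6:inf,v7:inf
step 2: dist = v0:inf,v1:15,v2:inf,v3:inf,v4:12,v5:0,v6:inf,v7:inf
step 3: dist = v0:inf,v1:15,v2:inf,v3:inf,v4:12,v5:0,v6:inf,v7:inf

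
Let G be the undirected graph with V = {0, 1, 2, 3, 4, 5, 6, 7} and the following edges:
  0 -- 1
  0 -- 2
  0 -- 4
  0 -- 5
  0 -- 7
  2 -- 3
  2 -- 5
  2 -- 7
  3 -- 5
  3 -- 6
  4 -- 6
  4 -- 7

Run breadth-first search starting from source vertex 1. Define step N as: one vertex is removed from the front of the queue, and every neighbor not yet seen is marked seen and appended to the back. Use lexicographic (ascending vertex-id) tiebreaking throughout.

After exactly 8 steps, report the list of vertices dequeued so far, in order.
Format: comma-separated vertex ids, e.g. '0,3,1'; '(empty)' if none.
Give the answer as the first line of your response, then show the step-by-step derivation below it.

1,0,2,4,5,7,3,6

step 1: dequeue 1; queue=[0]; order=1
step 2: dequeue 0; queue=[2,4,5,7]; order=1,0
step 3: dequeue 2; queue=[4,5,7,3]; order=1,0,2
step 4: dequeue 4; queue=[5,7,3,6]; order=1,0,2,4
step 5: dequeue 5; queue=[7,3,6]; order=1,0,2,4,5
step 6: dequeue 7; queue=[3,6]; order=1,0,2,4,5,7
step 7: dequeue 3; queue=[6]; order=1,0,2,4,5,7,3
step 8: dequeue 6; queue=[(empty)]; order=1,0,2,4,5,7,3,6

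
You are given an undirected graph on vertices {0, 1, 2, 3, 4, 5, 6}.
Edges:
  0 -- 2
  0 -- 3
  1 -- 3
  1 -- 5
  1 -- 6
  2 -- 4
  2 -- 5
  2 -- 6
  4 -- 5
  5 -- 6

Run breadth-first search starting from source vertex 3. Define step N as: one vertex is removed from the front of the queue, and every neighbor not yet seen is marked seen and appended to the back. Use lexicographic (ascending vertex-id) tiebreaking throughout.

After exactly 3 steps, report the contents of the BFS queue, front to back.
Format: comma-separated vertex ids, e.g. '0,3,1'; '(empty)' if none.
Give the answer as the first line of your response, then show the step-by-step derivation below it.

2,5,6

step 1: dequeue 3; queue=[0,1]; order=3
step 2: dequeue 0; queue=[1,2]; order=3,0
step 3: dequeue 1; queue=[2,5,6]; order=3,0,1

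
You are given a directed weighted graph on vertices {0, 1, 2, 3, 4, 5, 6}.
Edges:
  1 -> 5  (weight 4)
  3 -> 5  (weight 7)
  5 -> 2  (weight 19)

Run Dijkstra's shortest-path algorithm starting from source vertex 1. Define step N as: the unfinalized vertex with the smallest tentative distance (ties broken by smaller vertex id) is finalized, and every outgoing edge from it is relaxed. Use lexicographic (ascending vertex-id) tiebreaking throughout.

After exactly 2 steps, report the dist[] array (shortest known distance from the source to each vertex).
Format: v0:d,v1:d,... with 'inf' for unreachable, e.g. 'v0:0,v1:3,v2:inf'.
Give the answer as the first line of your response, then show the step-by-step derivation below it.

v0:inf,v1:0,v2:23,v3:inf,v4:inf,v5:4,v6:inf

step 1: dist = v0:inf,v1:0,v2:inf,v3:inf,v4:inf,v5:4,v6:inf
step 2: dist = v0:inf,v1:0,v2:23,v3:inf,v4:inf,v5:4,v6:inf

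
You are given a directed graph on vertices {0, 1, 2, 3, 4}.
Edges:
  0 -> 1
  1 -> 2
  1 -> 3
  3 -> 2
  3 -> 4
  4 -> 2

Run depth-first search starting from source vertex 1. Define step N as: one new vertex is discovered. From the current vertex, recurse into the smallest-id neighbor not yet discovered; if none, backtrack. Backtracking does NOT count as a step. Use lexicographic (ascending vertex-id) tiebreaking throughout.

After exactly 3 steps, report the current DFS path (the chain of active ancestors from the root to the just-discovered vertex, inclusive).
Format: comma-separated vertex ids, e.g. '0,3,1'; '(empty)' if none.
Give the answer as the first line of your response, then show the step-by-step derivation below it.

1,3

step 1: discover 1; path=1; order=1
step 2: discover 2; path=1>2; order=1,2
step 3: discover 3; path=1>3; order=1,2,3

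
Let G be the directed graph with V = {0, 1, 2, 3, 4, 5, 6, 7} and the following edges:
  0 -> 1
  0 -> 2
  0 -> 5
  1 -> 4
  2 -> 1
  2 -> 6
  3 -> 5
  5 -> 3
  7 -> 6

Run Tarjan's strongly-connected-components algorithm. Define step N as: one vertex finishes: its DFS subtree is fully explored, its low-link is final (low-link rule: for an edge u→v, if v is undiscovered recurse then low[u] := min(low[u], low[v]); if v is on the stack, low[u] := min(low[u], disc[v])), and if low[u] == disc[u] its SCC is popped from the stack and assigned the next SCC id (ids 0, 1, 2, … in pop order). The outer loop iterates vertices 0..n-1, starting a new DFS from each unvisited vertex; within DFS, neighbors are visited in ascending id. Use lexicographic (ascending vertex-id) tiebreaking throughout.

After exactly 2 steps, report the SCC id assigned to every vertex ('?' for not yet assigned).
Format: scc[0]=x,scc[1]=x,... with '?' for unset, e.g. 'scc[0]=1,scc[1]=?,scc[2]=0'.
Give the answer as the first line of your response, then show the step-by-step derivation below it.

scc[0]=?,scc[1]=1,scc[2]=?,scc[3]=?,scc[4]=0,scc[5]=?,scc[6]=?,scc[7]=?

step 1: low=(low[0]=0,low[1]=1,low[2]=?,low[3]=?,low[4]=2,low[5]=?,low[6]=?,low[7]=?); scc=(scc[0]=?,scc[1]=?,scc[2]=?,scc[3]=?,scc[4]=0,scc[5]=?,scc[6]=?,scc[7]=?)
step 2: low=(low[0]=0,low[1]=1,low[2]=?,low[3]=?,low[4]=2,low[5]=?,low[6]=?,low[7]=?); scc=(scc[0]=?,scc[1]=1,scc[2]=?,scc[3]=?,scc[4]=0,scc[5]=?,scc[6]=?,scc[7]=?)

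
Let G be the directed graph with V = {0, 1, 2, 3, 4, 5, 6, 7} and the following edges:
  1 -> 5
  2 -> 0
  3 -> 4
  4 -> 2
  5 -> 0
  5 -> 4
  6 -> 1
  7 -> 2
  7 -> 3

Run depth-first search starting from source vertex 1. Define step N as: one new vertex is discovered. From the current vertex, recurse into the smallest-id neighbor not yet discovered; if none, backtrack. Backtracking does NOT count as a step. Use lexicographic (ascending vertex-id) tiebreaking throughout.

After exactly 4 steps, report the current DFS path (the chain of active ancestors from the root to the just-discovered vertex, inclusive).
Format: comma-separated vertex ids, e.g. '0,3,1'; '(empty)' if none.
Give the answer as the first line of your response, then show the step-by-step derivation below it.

1,5,4

step 1: discover 1; path=1; order=1
step 2: discover 5; path=1>5; order=1,5
step 3: discover 0; path=1>5>0; order=1,5,0
step 4: discover 4; path=1>5>4; order=1,5,0,4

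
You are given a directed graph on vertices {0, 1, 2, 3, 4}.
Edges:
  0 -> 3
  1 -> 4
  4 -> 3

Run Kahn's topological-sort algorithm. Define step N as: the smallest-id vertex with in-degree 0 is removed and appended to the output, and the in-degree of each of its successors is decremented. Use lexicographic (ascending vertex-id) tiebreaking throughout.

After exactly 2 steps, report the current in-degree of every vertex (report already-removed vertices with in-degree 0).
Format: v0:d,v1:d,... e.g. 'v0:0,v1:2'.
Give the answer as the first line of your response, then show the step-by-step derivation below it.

v0:0,v1:0,v2:0,v3:1,v4:0

step 1: output 0; order=[0]; indeg=(0,0,0,1,1)
step 2: output 1; order=[0,1]; indeg=(0,0,0,1,0)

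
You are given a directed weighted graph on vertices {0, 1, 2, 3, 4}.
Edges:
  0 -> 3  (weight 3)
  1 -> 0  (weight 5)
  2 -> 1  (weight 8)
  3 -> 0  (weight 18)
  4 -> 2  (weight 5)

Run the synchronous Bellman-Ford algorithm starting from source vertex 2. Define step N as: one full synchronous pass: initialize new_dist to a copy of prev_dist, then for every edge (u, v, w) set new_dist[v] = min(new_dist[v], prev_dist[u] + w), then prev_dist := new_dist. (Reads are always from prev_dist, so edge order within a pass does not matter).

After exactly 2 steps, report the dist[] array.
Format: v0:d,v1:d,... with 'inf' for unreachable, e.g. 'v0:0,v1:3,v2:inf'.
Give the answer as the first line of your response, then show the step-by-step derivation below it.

v0:13,v1:8,v2:0,v3:inf,v4:inf

step 1: dist = v0:inf,v1:8,v2:0,v3:inf,v4:inf
step 2: dist = v0:13,v1:8,v2:0,v3:inf,v4:inf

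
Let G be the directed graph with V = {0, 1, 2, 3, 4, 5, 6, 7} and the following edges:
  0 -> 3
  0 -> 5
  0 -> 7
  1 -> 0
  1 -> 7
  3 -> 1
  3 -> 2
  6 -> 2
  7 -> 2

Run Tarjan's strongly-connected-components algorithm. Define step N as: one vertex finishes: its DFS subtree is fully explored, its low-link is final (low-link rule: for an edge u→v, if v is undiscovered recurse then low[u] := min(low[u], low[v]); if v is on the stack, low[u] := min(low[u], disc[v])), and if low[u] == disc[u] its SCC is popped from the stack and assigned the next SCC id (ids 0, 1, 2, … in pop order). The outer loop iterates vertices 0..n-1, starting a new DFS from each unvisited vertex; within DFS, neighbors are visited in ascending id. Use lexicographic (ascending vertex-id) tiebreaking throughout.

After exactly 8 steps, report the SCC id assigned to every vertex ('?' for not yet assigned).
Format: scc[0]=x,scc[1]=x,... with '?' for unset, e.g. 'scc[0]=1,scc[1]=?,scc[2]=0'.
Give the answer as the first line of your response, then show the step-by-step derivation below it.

scc[0]=3,scc[1]=3,scc[2]=0,scc[3]=3,scc[4]=4,scc[5]=2,scc[6]=5,scc[7]=1

step 1: low=(low[0]=0,low[1]=0,low[2]=4,low[3]=1,low[4]=?,low[5]=?,low[6]=?,low[7]=3); scc=(scc[0]=?,scc[1]=?,scc[2]=0,scc[3]=?,scc[4]=?,scc[5]=?,scc[6]=?,scc[7]=?)
step 2: low=(low[0]=0,low[1]=0,low[2]=4,low[3]=1,low[4]=?,low[5]=?,low[6]=?,low[7]=3); scc=(scc[0]=?,scc[1]=?,scc[2]=0,scc[3]=?,scc[4]=?,scc[5]=?,scc[6]=?,scc[7]=1)
step 3: low=(low[0]=0,low[1]=0,low[2]=4,low[3]=1,low[4]=?,low[5]=?,low[6]=?,low[7]=3); scc=(scc[0]=?,scc[1]=?,scc[2]=0,scc[3]=?,scc[4]=?,scc[5]=?,scc[6]=?,scc[7]=1)
step 4: low=(low[0]=0,low[1]=0,low[2]=4,low[3]=0,low[4]=?,low[5]=?,low[6]=?,low[7]=3); scc=(scc[0]=?,scc[1]=?,scc[2]=0,scc[3]=?,scc[4]=?,scc[5]=?,scc[6]=?,scc[7]=1)
step 5: low=(low[0]=0,low[1]=0,low[2]=4,low[3]=0,low[4]=?,low[5]=5,low[6]=?,low[7]=3); scc=(scc[0]=?,scc[1]=?,scc[2]=0,scc[3]=?,scc[4]=?,scc[5]=2,scc[6]=?,scc[7]=1)
step 6: low=(low[0]=0,low[1]=0,low[2]=4,low[3]=0,low[4]=?,low[5]=5,low[6]=?,low[7]=3); scc=(scc[0]=3,scc[1]=3,scc[2]=0,scc[3]=3,scc[4]=?,scc[5]=2,scc[6]=?,scc[7]=1)
step 7: low=(low[0]=0,low[1]=0,low[2]=4,low[3]=0,low[4]=6,low[5]=5,low[6]=?,low[7]=3); scc=(scc[0]=3,scc[1]=3,scc[2]=0,scc[3]=3,scc[4]=4,scc[5]=2,scc[6]=?,scc[7]=1)
step 8: low=(low[0]=0,low[1]=0,low[2]=4,low[3]=0,low[4]=6,low[5]=5,low[6]=7,low[7]=3); scc=(scc[0]=3,scc[1]=3,scc[2]=0,scc[3]=3,scc[4]=4,scc[5]=2,scc[6]=5,scc[7]=1)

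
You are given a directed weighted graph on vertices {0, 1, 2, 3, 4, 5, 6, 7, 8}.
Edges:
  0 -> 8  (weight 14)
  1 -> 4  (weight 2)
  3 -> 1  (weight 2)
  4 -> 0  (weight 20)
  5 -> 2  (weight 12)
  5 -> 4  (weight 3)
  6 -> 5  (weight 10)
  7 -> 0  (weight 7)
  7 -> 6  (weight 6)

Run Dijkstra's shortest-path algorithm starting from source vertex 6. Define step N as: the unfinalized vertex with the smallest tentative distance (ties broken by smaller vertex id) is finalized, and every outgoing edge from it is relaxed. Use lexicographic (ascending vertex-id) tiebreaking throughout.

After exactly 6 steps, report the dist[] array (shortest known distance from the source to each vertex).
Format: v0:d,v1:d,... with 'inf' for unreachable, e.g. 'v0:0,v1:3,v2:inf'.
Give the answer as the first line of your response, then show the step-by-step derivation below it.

v0:33,v1:inf,v2:22,v3:inf,v4:13,v5:10,v6:0,v7:inf,v8:47

step 1: dist = v0:inf,v1:inf,v2:inf,v3:inf,v4:inf,v5:10,v6:0,v7:inf,v8:inf
step 2: dist = v0:inf,v1:inf,v2:22,v3:inf,v4:13,v5:10,v6:0,v7:inf,v8:inf
step 3: dist = v0:33,v1:inf,v2:22,v3:inf,v4:13,v5:10,v6:0,v7:inf,v8:inf
step 4: dist = v0:33,v1:inf,v2:22,v3:inf,v4:13,v5:10,v6:0,v7:inf,v8:inf
step 5: dist = v0:33,v1:inf,v2:22,v3:inf,v4:13,v5:10,v6:0,v7:inf,v8:47
step 6: dist = v0:33,v1:inf,v2:22,v3:inf,v4:13,v5:10,v6:0,v7:inf,v8:47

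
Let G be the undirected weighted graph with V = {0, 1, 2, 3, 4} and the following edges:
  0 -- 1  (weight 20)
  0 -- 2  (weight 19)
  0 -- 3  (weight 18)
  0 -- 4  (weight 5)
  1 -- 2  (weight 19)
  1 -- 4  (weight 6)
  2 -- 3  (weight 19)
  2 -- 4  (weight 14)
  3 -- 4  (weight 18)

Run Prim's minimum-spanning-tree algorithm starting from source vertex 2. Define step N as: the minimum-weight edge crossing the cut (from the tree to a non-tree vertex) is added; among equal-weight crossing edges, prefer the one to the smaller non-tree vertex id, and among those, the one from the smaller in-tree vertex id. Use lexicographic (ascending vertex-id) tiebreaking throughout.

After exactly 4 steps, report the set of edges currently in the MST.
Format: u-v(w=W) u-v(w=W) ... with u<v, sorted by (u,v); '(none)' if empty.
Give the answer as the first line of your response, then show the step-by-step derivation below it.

0-3(w=18) 0-4(w=5) 1-4(w=6) 2-4(w=14)

step 1: add edge 2-4 (w=14); MST = {2-4(w=14)}
step 2: add edge 0-4 (w=5); MST = {0-4(w=5) 2-4(w=14)}
step 3: add edge 1-4 (w=6); MST = {0-4(w=5) 1-4(w=6) 2-4(w=14)}
step 4: add edge 0-3 (w=18); MST = {0-3(w=18) 0-4(w=5) 1-4(w=6) 2-4(w=14)}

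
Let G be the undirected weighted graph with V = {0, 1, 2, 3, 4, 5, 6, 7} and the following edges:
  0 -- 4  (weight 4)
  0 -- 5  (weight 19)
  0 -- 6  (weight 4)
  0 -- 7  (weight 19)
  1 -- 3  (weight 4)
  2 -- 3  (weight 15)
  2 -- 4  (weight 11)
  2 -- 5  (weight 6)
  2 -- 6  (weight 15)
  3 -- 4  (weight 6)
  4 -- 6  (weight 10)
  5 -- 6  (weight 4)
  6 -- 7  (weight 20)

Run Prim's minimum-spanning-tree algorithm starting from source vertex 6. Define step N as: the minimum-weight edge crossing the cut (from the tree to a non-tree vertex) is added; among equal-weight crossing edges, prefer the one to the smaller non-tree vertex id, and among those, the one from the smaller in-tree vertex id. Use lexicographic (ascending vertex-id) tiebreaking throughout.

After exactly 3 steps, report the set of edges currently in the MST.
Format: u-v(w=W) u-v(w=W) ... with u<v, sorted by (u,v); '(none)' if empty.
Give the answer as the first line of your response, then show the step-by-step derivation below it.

0-4(w=4) 0-6(w=4) 5-6(w=4)

step 1: add edge 0-6 (w=4); MST = {0-6(w=4)}
step 2: add edge 0-4 (w=4); MST = {0-4(w=4) 0-6(w=4)}
step 3: add edge 5-6 (w=4); MST = {0-4(w=4) 0-6(w=4) 5-6(w=4)}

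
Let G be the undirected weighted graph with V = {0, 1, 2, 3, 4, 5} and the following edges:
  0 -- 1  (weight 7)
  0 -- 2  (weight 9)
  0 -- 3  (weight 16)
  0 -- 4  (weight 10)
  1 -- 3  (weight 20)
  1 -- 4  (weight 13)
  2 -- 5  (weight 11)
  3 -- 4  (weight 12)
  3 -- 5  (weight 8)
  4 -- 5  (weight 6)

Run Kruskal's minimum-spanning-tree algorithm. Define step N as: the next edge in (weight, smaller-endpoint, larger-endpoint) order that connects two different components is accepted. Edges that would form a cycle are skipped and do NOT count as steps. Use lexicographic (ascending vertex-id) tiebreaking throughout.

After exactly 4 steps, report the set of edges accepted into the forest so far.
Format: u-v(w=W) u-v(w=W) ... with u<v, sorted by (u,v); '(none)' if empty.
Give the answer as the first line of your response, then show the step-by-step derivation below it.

0-1(w=7) 0-2(w=9) 3-5(w=8) 4-5(w=6)

step 1: add edge 4-5 (w=6); MST = {4-5(w=6)}
step 2: add edge 0-1 (w=7); MST = {0-1(w=7) 4-5(w=6)}
step 3: add edge 3-5 (w=8); MST = {0-1(w=7) 3-5(w=8) 4-5(w=6)}
step 4: add edge 0-2 (w=9); MST = {0-1(w=7) 0-2(w=9) 3-5(w=8) 4-5(w=6)}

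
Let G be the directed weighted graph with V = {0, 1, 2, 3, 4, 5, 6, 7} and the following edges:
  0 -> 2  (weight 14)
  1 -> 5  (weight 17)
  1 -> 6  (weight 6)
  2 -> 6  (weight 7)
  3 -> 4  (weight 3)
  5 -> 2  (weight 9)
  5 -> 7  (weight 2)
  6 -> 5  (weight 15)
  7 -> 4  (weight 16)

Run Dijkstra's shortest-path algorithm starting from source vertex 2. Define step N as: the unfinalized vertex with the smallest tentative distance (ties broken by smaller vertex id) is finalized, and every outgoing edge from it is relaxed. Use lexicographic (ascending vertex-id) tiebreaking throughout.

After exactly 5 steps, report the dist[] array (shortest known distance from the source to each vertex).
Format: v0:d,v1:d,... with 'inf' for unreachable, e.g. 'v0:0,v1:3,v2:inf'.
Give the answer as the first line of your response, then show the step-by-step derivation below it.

v0:inf,v1:inf,v2:0,v3:inf,v4:40,v5:22,v6:7,v7:24

step 1: dist = v0:inf,v1:inf,v2:0,v3:inf,v4:inf,v5:inf,v6:7,v7:inf
step 2: dist = v0:inf,v1:inf,v2:0,v3:inf,v4:inf,v5:22,v6:7,v7:inf
step 3: dist = v0:inf,v1:inf,v2:0,v3:inf,v4:inf,v5:22,v6:7,v7:24
step 4: dist = v0:inf,v1:inf,v2:0,v3:inf,v4:40,v5:22,v6:7,v7:24
step 5: dist = v0:inf,v1:inf,v2:0,v3:inf,v4:40,v5:22,v6:7,v7:24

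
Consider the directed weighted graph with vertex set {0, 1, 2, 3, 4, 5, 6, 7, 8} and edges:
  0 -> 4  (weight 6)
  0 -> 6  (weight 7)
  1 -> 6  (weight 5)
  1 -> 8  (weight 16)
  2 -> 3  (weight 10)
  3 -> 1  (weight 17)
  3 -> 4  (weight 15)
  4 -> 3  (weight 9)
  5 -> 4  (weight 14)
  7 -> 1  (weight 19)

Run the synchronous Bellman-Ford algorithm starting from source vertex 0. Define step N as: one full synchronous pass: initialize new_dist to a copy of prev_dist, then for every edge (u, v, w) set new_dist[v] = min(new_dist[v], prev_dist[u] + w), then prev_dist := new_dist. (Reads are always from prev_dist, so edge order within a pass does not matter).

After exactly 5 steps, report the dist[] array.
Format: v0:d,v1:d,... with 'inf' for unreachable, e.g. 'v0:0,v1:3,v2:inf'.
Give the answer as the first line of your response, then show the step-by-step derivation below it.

v0:0,v1:32,v2:inf,v3:15,v4:6,v5:inf,v6:7,v7:inf,v8:48

step 1: dist = v0:0,v1:inf,v2:inf,v3:inf,v4:6,v5:inf,v6:7,v7:inf,v8:inf
step 2: dist = v0:0,v1:inf,v2:inf,v3:15,v4:6,v5:inf,v6:7,v7:inf,v8:inf
step 3: dist = v0:0,v1:32,v2:inf,v3:15,v4:6,v5:inf,v6:7,v7:inf,v8:inf
step 4: dist = v0:0,v1:32,v2:inf,v3:15,v4:6,v5:inf,v6:7,v7:inf,v8:48
step 5: dist = v0:0,v1:32,v2:inf,v3:15,v4:6,v5:inf,v6:7,v7:inf,v8:48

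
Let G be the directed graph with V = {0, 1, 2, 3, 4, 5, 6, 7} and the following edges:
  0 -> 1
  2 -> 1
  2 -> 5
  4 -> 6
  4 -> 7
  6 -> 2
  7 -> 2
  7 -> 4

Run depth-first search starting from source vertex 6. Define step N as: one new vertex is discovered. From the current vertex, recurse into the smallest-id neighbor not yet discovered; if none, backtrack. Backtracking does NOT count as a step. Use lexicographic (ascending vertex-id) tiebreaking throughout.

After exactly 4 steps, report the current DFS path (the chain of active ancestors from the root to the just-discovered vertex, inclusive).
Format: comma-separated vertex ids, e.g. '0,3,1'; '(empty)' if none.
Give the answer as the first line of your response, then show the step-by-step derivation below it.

6,2,5

step 1: discover 6; path=6; order=6
step 2: discover 2; path=6>2; order=6,2
step 3: discover 1; path=6>2>1; order=6,2,1
step 4: discover 5; path=6>2>5; order=6,2,1,5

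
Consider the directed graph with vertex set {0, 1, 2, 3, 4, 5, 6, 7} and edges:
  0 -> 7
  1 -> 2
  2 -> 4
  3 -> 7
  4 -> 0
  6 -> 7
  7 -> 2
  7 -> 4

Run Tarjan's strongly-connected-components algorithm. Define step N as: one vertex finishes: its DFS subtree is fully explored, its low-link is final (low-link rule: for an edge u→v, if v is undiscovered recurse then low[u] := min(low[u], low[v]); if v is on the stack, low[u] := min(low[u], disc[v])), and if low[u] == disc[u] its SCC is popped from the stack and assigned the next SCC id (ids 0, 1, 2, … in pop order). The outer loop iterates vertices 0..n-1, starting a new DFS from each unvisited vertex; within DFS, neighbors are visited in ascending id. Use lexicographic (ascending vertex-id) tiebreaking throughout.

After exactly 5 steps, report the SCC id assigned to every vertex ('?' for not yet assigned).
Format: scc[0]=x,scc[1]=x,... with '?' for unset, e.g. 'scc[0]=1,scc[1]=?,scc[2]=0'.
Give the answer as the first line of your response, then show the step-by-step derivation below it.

scc[0]=0,scc[1]=1,scc[2]=0,scc[3]=?,scc[4]=0,scc[5]=?,scc[6]=?,scc[7]=0

step 1: low=(low[0]=0,low[1]=?,low[2]=2,low[3]=?,low[4]=0,low[5]=?,low[6]=?,low[7]=1); scc=(scc[0]=?,scc[1]=?,scc[2]=?,scc[3]=?,scc[4]=?,scc[5]=?,scc[6]=?,scc[7]=?)
step 2: low=(low[0]=0,low[1]=?,low[2]=0,low[3]=?,low[4]=0,low[5]=?,low[6]=?,low[7]=1); scc=(scc[0]=?,scc[1]=?,scc[2]=?,scc[3]=?,scc[4]=?,scc[5]=?,scc[6]=?,scc[7]=?)
step 3: low=(low[0]=0,low[1]=?,low[2]=0,low[3]=?,low[4]=0,low[5]=?,low[6]=?,low[7]=0); scc=(scc[0]=?,scc[1]=?,scc[2]=?,scc[3]=?,scc[4]=?,scc[5]=?,scc[6]=?,scc[7]=?)
step 4: low=(low[0]=0,low[1]=?,low[2]=0,low[3]=?,low[4]=0,low[5]=?,low[6]=?,low[7]=0); scc=(scc[0]=0,scc[1]=?,scc[2]=0,scc[3]=?,scc[4]=0,scc[5]=?,scc[6]=?,scc[7]=0)
step 5: low=(low[0]=0,low[1]=4,low[2]=0,low[3]=?,low[4]=0,low[5]=?,low[6]=?,low[7]=0); scc=(scc[0]=0,scc[1]=1,scc[2]=0,scc[3]=?,scc[4]=0,scc[5]=?,scc[6]=?,scc[7]=0)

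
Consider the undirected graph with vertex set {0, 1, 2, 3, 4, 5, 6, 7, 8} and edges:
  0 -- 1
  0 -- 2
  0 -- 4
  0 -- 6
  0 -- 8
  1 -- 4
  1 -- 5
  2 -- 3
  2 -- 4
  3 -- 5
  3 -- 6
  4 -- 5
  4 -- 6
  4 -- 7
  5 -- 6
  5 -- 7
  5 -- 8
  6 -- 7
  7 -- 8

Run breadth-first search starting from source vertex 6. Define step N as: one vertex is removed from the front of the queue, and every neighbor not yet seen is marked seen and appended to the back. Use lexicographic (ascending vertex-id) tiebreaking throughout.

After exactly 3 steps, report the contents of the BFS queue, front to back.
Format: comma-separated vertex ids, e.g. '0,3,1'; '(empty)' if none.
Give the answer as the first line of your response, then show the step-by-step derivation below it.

4,5,7,1,2,8

step 1: dequeue 6; queue=[0,3,4,5,7]; order=6
step 2: dequeue 0; queue=[3,4,5,7,1,2,8]; order=6,0
step 3: dequeue 3; queue=[4,5,7,1,2,8]; order=6,0,3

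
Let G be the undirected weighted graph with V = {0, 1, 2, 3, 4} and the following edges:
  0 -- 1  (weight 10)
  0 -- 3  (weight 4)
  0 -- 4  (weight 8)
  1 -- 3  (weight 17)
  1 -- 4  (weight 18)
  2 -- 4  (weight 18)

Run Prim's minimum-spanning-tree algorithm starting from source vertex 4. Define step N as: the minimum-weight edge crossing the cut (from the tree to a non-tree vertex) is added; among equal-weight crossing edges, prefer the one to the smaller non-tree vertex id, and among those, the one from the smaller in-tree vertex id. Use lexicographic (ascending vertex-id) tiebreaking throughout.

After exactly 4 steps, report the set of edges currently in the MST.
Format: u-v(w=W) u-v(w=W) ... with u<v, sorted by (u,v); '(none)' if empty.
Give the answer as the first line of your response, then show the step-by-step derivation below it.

0-1(w=10) 0-3(w=4) 0-4(w=8) 2-4(w=18)

step 1: add edge 0-4 (w=8); MST = {0-4(w=8)}
step 2: add edge 0-3 (w=4); MST = {0-3(w=4) 0-4(w=8)}
step 3: add edge 0-1 (w=10); MST = {0-1(w=10) 0-3(w=4) 0-4(w=8)}
step 4: add edge 2-4 (w=18); MST = {0-1(w=10) 0-3(w=4) 0-4(w=8) 2-4(w=18)}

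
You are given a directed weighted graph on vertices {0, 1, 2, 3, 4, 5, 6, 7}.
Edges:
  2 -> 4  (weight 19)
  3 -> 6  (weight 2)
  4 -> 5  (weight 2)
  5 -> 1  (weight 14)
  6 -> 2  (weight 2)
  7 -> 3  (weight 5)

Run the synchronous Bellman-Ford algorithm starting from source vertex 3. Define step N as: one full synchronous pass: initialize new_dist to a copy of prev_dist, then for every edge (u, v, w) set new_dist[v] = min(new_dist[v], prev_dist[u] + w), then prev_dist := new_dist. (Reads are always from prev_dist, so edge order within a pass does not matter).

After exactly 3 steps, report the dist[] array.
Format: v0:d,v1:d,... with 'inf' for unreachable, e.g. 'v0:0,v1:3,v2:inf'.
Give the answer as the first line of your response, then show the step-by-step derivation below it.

v0:inf,v1:inf,v2:4,v3:0,v4:23,v5:inf,v6:2,v7:inf

step 1: dist = v0:inf,v1:inf,v2:inf,v3:0,v4:inf,v5:inf,v6:2,v7:inf
step 2: dist = v0:inf,v1:inf,v2:4,v3:0,v4:inf,v5:inf,v6:2,v7:inf
step 3: dist = v0:inf,v1:inf,v2:4,v3:0,v4:23,v5:inf,v6:2,v7:inf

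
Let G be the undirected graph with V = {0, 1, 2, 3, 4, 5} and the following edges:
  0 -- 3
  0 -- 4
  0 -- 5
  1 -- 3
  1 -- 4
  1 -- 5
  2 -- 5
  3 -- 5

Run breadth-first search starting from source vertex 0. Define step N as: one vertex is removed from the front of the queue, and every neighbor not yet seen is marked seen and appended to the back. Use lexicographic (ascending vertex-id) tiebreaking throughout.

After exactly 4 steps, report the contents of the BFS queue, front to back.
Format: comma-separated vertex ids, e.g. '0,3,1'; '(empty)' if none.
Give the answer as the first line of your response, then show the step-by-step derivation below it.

1,2

step 1: dequeue 0; queue=[3,4,5]; order=0
step 2: dequeue 3; queue=[4,5,1]; order=0,3
step 3: dequeue 4; queue=[5,1]; order=0,3,4
step 4: dequeue 5; queue=[1,2]; order=0,3,4,5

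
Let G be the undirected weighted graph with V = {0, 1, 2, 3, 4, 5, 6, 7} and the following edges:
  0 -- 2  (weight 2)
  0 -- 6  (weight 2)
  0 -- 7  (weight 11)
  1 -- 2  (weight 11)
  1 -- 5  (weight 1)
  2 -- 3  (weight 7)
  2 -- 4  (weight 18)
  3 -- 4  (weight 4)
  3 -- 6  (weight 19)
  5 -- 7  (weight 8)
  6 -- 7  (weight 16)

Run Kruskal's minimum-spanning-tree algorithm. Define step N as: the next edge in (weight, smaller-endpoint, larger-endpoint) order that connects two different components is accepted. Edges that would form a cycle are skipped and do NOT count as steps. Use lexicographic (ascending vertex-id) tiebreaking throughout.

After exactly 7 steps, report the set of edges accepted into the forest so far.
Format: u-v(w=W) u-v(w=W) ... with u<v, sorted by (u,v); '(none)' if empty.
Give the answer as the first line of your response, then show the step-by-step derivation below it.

0-2(w=2) 0-6(w=2) 0-7(w=11) 1-5(w=1) 2-3(w=7) 3-4(w=4) 5-7(w=8)

step 1: add edge 1-5 (w=1); MST = {1-5(w=1)}
step 2: add edge 0-2 (w=2); MST = {0-2(w=2) 1-5(w=1)}
step 3: add edge 0-6 (w=2); MST = {0-2(w=2) 0-6(w=2) 1-5(w=1)}
step 4: add edge 3-4 (w=4); MST = {0-2(w=2) 0-6(w=2) 1-5(w=1) 3-4(w=4)}
step 5: add edge 2-3 (w=7); MST = {0-2(w=2) 0-6(w=2) 1-5(w=1) 2-3(w=7) 3-4(w=4)}
step 6: add edge 5-7 (w=8); MST = {0-2(w=2) 0-6(w=2) 1-5(w=1) 2-3(w=7) 3-4(w=4) 5-7(w=8)}
step 7: add edge 0-7 (w=11); MST = {0-2(w=2) 0-6(w=2) 0-7(w=11) 1-5(w=1) 2-3(w=7) 3-4(w=4) 5-7(w=8)}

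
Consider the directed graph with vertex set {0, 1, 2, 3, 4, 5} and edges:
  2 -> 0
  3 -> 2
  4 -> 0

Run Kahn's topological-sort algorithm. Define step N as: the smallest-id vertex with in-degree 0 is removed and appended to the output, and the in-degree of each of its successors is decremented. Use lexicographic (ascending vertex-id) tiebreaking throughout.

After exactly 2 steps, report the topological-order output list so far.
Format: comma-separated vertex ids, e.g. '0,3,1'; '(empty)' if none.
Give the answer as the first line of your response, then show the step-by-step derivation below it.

1,3

step 1: output 1; order=[1]; indeg=(2,0,1,0,0,0)
step 2: output 3; order=[1,3]; indeg=(2,0,0,0,0,0)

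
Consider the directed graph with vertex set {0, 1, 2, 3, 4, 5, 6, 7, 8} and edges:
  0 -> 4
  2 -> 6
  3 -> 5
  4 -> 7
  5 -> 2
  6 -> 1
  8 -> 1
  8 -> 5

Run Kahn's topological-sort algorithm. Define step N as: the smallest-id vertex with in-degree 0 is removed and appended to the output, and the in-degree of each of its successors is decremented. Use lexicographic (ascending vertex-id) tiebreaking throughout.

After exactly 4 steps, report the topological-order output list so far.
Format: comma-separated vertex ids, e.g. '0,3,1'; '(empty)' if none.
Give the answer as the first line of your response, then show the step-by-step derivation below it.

0,3,4,7

step 1: output 0; order=[0]; indeg=(0,2,1,0,0,2,1,1,0)
step 2: output 3; order=[0,3]; indeg=(0,2,1,0,0,1,1,1,0)
step 3: output 4; order=[0,3,4]; indeg=(0,2,1,0,0,1,1,0,0)
step 4: output 7; order=[0,3,4,7]; indeg=(0,2,1,0,0,1,1,0,0)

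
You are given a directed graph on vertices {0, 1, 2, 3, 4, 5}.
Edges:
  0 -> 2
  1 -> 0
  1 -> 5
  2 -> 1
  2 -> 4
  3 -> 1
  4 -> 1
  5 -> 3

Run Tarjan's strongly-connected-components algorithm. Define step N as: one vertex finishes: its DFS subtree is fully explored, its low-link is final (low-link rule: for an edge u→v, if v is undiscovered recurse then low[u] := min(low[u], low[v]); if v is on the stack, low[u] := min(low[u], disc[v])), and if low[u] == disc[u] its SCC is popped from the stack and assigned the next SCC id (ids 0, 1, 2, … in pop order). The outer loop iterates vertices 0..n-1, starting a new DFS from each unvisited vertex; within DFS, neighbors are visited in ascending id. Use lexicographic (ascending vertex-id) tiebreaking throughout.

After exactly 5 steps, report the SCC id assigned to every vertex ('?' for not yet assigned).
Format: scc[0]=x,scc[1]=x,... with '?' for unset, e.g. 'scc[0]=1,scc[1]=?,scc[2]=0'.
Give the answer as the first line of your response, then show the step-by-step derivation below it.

scc[0]=?,scc[1]=?,scc[2]=?,scc[3]=?,scc[4]=?,scc[5]=?

step 1: low=(low[0]=0,low[1]=0,low[2]=1,low[3]=2,low[4]=?,low[5]=3); scc=(scc[0]=?,scc[1]=?,scc[2]=?,scc[3]=?,scc[4]=?,scc[5]=?)
step 2: low=(low[0]=0,low[1]=0,low[2]=1,low[3]=2,low[4]=?,low[5]=2); scc=(scc[0]=?,scc[1]=?,scc[2]=?,scc[3]=?,scc[4]=?,scc[5]=?)
step 3: low=(low[0]=0,low[1]=0,low[2]=1,low[3]=2,low[4]=?,low[5]=2); scc=(scc[0]=?,scc[1]=?,scc[2]=?,scc[3]=?,scc[4]=?,scc[5]=?)
step 4: low=(low[0]=0,low[1]=0,low[2]=0,low[3]=2,low[4]=2,low[5]=2); scc=(scc[0]=?,scc[1]=?,scc[2]=?,scc[3]=?,scc[4]=?,scc[5]=?)
step 5: low=(low[0]=0,low[1]=0,low[2]=0,low[3]=2,low[4]=2,low[5]=2); scc=(scc[0]=?,scc[1]=?,scc[2]=?,scc[3]=?,scc[4]=?,scc[5]=?)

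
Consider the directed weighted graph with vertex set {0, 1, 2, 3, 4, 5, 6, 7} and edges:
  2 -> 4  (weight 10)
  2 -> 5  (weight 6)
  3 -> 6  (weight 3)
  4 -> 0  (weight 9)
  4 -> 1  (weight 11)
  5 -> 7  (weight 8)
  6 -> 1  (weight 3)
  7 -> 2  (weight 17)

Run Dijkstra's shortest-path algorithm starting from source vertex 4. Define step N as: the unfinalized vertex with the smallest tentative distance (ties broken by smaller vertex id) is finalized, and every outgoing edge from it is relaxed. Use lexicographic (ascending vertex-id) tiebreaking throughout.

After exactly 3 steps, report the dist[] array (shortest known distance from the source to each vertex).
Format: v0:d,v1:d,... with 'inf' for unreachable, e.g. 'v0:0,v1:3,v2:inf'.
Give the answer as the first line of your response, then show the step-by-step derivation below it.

v0:9,v1:11,v2:inf,v3:inf,v4:0,v5:inf,v6:inf,v7:inf

step 1: dist = v0:9,v1:11,v2:inf,v3:inf,v4:0,v5:inf,v6:inf,v7:inf
step 2: dist = v0:9,v1:11,v2:inf,v3:inf,v4:0,v5:inf,v6:inf,v7:inf
step 3: dist = v0:9,v1:11,v2:inf,v3:inf,v4:0,v5:inf,v6:inf,v7:inf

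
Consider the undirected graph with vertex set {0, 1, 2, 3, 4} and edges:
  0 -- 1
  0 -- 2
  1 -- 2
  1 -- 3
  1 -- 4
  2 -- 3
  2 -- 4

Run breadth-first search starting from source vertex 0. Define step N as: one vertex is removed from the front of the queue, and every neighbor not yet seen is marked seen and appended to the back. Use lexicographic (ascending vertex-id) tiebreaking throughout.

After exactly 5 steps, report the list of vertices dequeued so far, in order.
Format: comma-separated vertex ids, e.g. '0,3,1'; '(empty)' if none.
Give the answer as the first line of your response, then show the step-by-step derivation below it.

0,1,2,3,4

step 1: dequeue 0; queue=[1,2]; order=0
step 2: dequeue 1; queue=[2,3,4]; order=0,1
step 3: dequeue 2; queue=[3,4]; order=0,1,2
step 4: dequeue 3; queue=[4]; order=0,1,2,3
step 5: dequeue 4; queue=[(empty)]; order=0,1,2,3,4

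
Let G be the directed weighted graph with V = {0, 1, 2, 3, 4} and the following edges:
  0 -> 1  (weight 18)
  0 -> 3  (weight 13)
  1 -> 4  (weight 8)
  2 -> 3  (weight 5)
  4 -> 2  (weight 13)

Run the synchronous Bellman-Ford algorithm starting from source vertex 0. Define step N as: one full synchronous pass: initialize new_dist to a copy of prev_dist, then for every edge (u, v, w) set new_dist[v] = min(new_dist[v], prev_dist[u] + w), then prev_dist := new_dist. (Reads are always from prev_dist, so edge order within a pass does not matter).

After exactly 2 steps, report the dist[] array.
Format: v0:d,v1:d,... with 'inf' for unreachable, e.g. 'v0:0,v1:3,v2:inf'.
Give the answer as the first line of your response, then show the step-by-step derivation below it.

v0:0,v1:18,v2:inf,v3:13,v4:26

step 1: dist = v0:0,v1:18,v2:inf,v3:13,v4:inf
step 2: dist = v0:0,v1:18,v2:inf,v3:13,v4:26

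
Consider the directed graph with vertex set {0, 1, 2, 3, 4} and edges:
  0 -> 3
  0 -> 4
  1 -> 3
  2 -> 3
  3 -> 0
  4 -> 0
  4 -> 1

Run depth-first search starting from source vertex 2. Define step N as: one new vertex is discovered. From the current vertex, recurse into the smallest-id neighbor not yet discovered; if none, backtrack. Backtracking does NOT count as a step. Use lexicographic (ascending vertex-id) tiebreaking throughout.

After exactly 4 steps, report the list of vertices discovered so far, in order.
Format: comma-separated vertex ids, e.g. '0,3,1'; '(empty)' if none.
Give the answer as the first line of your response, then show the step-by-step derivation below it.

2,3,0,4

step 1: discover 2; path=2; order=2
step 2: discover 3; path=2>3; order=2,3
step 3: discover 0; path=2>3>0; order=2,3,0
step 4: discover 4; path=2>3>0>4; order=2,3,0,4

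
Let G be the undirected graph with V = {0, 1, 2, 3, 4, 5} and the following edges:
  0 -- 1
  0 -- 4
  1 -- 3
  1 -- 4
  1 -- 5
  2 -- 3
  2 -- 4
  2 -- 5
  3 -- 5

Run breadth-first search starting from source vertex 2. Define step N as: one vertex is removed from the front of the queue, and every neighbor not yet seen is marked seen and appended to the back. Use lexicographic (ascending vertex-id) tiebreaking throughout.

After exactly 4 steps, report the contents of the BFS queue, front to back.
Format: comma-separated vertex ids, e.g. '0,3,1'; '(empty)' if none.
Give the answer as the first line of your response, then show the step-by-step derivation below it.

1,0

step 1: dequeue 2; queue=[3,4,5]; order=2
step 2: dequeue 3; queue=[4,5,1]; order=2,3
step 3: dequeue 4; queue=[5,1,0]; order=2,3,4
step 4: dequeue 5; queue=[1,0]; order=2,3,4,5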